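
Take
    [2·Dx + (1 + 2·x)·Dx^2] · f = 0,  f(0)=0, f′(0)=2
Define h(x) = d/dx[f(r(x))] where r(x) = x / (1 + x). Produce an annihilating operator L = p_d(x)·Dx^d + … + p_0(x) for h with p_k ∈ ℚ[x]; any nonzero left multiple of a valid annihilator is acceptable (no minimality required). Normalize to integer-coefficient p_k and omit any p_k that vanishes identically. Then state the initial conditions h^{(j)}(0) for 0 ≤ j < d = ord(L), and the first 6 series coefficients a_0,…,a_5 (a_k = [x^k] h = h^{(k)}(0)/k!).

L = (4 + 6·x) + (1 + 4·x + 3·x^2)·Dx  (order 1).
h: a_k = 2, -8, 26, -80, 242, -728, …
ICs: h(0) = 2.

f: a_k = 0, 2, -2, 8/3, -4, 32/5, …
f∘r: x↦r, Dx↦Dx/r' in L_f ⇒ L₀.
h=h₀': d/dx-closure on L₀ ⇒ L.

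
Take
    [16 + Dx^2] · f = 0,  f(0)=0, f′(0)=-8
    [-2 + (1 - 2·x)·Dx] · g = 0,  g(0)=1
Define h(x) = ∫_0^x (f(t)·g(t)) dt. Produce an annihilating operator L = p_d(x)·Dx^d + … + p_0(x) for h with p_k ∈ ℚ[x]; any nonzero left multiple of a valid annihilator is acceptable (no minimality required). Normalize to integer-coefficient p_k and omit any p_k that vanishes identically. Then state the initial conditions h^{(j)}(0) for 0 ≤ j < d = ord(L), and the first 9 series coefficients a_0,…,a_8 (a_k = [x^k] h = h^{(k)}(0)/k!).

f: a_k = 0, -8, 0, 64/3, 0, -256/15, 0, 2048/315, 0, …
g: a_k = 1, 2, 4, 8, 16, 32, 64, 128, 256, …
h₀=f·g: eliminate ⇒ L₀, order ≤ 2·1.
Integrate: L := L₀·Dx.
L = (-16 + 32·x)·Dx + 4·Dx^2 + (-1 + 2·x)·Dx^3  (order 3).
h: a_k = 0, 0, -4, -16/3, -8/3, -64/15, -448/45, -256/15, -9152/315, …
ICs: h(0) = 0, h′(0) = 0, h′′(0) = -8.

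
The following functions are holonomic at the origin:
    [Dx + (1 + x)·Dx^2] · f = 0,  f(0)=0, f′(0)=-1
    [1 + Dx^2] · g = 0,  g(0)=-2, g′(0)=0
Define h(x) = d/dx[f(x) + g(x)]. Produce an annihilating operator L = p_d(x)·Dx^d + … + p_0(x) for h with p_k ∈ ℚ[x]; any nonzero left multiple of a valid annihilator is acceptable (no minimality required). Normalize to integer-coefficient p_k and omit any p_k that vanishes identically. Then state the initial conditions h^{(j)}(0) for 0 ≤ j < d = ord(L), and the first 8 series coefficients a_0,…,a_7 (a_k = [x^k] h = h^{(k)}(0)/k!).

f: a_k = 0, -1, 1/2, -1/3, 1/4, -1/5, 1/6, -1/7, …
g: a_k = -2, 0, 1, 0, -1/12, 0, 1/360, 0, …
Weyl lclm of L_f,L_g ⇒ L₀ (ord ≤ 4).
Derive L from L₀ (diff closure).
L = (7 + 2·x + x^2) + (3 + 5·x + 3·x^2 + x^3)·Dx + (7 + 2·x + x^2)·Dx^2 + (3 + 5·x + 3·x^2 + x^3)·Dx^3  (order 3).
h: a_k = -1, 3, -1, 2/3, -1, 61/60, -1, 2519/2520, …
ICs: h(0) = -1, h′(0) = 3, h′′(0) = -2.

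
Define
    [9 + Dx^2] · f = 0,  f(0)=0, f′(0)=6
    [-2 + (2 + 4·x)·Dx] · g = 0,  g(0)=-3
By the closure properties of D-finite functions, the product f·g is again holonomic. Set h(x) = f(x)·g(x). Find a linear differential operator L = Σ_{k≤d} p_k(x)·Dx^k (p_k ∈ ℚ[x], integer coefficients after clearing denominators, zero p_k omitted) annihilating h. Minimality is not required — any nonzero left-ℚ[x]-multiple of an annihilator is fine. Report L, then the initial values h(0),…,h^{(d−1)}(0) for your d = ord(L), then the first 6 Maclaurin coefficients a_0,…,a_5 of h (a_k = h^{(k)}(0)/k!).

f: a_k = 0, 6, 0, -9, 0, 81/20, …
g: a_k = -3, -3, 3/2, -3/2, 15/8, -21/8, …
Sym-product of L_f,L_g gives L₀ (≤ ord 2).
L = (12 + 36·x + 36·x^2) + (-2 - 4·x)·Dx + (1 + 4·x + 4·x^2)·Dx^2  (order 2).
h: a_k = 0, -18, -18, 36, 18, -72/5, …
ICs: h(0) = 0, h′(0) = -18.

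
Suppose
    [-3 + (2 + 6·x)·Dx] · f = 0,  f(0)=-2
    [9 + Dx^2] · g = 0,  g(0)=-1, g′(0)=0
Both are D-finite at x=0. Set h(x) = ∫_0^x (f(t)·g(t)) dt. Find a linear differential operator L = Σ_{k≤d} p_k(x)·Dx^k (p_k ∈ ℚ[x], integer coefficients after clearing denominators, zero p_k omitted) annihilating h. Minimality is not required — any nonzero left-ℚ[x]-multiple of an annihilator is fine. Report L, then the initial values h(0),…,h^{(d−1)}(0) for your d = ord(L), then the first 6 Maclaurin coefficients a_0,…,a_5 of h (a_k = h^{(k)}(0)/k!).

L = (63 + 216·x + 324·x^2)·Dx + (-12 - 36·x)·Dx^2 + (4 + 24·x + 36·x^2)·Dx^3  (order 3).
h: a_k = 0, 2, 3/2, -15/4, -81/32, 135/64, …
ICs: h(0) = 0, h′(0) = 2, h′′(0) = 3.

f: a_k = -2, -3, 9/4, -27/8, 405/64, -1701/128, …
g: a_k = -1, 0, 9/2, 0, -27/8, 0, …
L₀ := L_f ⊗_s L_g (sym. prod.), ord ≤ 2.
Integrate: L := L₀·Dx.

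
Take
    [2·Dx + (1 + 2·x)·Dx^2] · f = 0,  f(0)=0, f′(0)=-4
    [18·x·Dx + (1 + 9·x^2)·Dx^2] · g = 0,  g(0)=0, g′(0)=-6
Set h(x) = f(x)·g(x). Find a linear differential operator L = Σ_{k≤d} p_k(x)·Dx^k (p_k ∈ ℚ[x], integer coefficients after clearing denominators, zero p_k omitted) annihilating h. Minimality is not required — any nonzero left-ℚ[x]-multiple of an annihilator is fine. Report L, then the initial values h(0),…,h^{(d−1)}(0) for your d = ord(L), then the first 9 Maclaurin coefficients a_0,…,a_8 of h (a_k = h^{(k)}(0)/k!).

L = (792 + 3024·x + 22680·x^2 + 102384·x^3 + 174960·x^4 + 151632·x^5 + 104976·x^7)·Dx + (332 + 4752·x + 28908·x^2 + 127008·x^3 + 351216·x^4 + 542376·x^5 + 408240·x^6 + 157464·x^7 + 367416·x^8)·Dx^2 + (44 + 916·x + 6696·x^2 + 27252·x^3 + 85860·x^4 + 193428·x^5 + 279936·x^6 + 224532·x^7 + 157464·x^8 + 209952·x^9)·Dx^3 + (10 + 76·x + 418·x^2 + 1728·x^3 + 5391·x^4 + 12960·x^5 + 24948·x^6 + 34992·x^7 + 29889·x^8 + 26244·x^9 + 26244·x^10)·Dx^4  (order 4).
h: a_k = 0, 0, 24, -24, -40, 24, 1848/5, -1864/5, -1992, …
ICs: h(0) = 0, h′(0) = 0, h′′(0) = 48, h′′′(0) = -144.

f: a_k = 0, -4, 4, -16/3, 8, -64/5, 64/3, -256/7, 64, …
g: a_k = 0, -6, 0, 18, 0, -486/5, 0, 4374/7, 0, …
h₀=f·g: eliminate ⇒ L₀, order ≤ 2·2.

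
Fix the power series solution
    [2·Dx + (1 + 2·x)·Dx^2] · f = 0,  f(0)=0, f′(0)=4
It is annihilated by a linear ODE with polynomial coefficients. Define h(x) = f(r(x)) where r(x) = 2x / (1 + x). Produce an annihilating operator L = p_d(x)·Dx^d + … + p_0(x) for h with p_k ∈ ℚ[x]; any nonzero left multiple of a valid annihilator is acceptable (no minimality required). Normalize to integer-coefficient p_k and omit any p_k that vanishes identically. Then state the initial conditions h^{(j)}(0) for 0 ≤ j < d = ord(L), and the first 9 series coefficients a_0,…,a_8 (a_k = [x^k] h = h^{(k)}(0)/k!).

L = (6 + 10·x)·Dx + (1 + 6·x + 5·x^2)·Dx^2  (order 2).
h: a_k = 0, 8, -24, 248/3, -312, 6248/5, -5208, 156248/7, -97656, …
ICs: h(0) = 0, h′(0) = 8.

f: a_k = 0, 4, -4, 16/3, -8, 64/5, -64/3, 256/7, -64, …
Change of var in L_f (x↦r) gives L₀.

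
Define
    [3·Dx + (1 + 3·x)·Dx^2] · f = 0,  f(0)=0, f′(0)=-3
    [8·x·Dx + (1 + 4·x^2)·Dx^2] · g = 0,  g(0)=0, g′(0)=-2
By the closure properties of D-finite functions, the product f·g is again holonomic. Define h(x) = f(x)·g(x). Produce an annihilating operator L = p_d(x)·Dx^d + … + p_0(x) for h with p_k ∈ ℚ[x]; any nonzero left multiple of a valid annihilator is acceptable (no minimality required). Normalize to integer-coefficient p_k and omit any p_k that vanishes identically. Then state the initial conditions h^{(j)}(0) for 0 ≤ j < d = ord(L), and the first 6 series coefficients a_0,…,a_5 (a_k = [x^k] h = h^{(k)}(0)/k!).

L = (1632 + 8496·x + 23040·x^2 + 110016·x^3 + 207360·x^4 + 269568·x^5 + 82944·x^7)·Dx + (418 + 6672·x + 44112·x^2 + 151488·x^3 + 393984·x^4 + 642816·x^5 + 725760·x^6 + 82944·x^7 + 290304·x^8)·Dx^2 + (204 + 1844·x + 12096·x^2 + 47408·x^3 + 122880·x^4 + 240192·x^5 + 331776·x^6 + 361728·x^7 + 82944·x^8 + 165888·x^9)·Dx^3 + (25 + 246·x + 1217·x^2 + 4128·x^3 + 10624·x^4 + 22080·x^5 + 34272·x^6 + 41472·x^7 + 43776·x^8 + 13824·x^9 + 20736·x^10)·Dx^4  (order 4).
h: a_k = 0, 0, 6, -9, 10, -57/2, …
ICs: h(0) = 0, h′(0) = 0, h′′(0) = 12, h′′′(0) = -54.

f: a_k = 0, -3, 9/2, -9, 81/4, -243/5, …
g: a_k = 0, -2, 0, 8/3, 0, -32/5, …
Sym-product of L_f,L_g gives L₀ (≤ ord 4).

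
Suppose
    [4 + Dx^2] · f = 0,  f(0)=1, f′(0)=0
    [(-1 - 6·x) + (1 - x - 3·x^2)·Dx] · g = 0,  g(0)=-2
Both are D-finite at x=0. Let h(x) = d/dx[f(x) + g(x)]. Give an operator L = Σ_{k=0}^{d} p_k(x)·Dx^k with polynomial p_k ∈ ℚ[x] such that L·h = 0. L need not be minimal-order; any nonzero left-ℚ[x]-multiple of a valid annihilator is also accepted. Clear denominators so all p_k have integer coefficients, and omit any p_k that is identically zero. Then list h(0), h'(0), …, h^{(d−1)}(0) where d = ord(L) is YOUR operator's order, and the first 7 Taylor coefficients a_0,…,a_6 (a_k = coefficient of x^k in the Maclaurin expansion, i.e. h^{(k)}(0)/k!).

f: a_k = 1, 0, -2, 0, 2/3, 0, -4/45, …
g: a_k = -2, -2, -8, -14, -38, -80, -194, …
h₀=f+g: left-lcm gives L₀, ord ≤ 3.
Derive L from L₀ (diff closure).
L = (976 + 5056·x + 17104·x^2 + 11760·x^3 + 18720·x^4 + 3888·x^5 + 3888·x^6) + (-92 - 516·x + 372·x^2 + 1232·x^3 + 2280·x^4 + 3240·x^5 + 1512·x^6 + 1296·x^7)·Dx + (244 + 1264·x + 4276·x^2 + 2940·x^3 + 4680·x^4 + 972·x^5 + 972·x^6)·Dx^2 + (-23 - 129·x + 93·x^2 + 308·x^3 + 570·x^4 + 810·x^5 + 378·x^6 + 324·x^7)·Dx^3  (order 3).
h: a_k = -2, -20, -42, -448/3, -400, -17468/15, -3038, …
ICs: h(0) = -2, h′(0) = -20, h′′(0) = -84.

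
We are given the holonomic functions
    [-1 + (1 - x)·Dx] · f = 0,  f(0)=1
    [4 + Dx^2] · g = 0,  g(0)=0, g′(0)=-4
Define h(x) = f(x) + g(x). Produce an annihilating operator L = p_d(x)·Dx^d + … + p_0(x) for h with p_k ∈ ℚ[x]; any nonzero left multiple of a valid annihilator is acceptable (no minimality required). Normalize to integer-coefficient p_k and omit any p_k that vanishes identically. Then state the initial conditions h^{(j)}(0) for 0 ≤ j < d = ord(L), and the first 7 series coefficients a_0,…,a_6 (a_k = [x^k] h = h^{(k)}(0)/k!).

L = (20 - 16·x + 8·x^2) + (-12 + 28·x - 24·x^2 + 8·x^3)·Dx + (5 - 4·x + 2·x^2)·Dx^2 + (-3 + 7·x - 6·x^2 + 2·x^3)·Dx^3  (order 3).
h: a_k = 1, -3, 1, 11/3, 1, 7/15, 1, …
ICs: h(0) = 1, h′(0) = -3, h′′(0) = 2.

f: a_k = 1, 1, 1, 1, 1, 1, 1, …
g: a_k = 0, -4, 0, 8/3, 0, -8/15, 0, …
h₀=f+g: left-lcm gives L₀, ord ≤ 3.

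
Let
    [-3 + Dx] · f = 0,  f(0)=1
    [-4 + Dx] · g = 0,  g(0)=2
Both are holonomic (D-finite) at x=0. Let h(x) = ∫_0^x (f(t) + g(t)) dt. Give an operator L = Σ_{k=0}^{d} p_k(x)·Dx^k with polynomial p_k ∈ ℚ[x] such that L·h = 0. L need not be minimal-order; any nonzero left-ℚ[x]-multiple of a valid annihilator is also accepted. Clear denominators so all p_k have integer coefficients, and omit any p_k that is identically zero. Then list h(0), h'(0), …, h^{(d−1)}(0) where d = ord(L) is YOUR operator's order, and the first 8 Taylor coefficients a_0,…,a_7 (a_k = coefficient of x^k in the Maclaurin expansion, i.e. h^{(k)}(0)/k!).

f: a_k = 1, 3, 9/2, 9/2, 27/8, 81/40, 81/80, 243/560, …
g: a_k = 2, 8, 16, 64/3, 64/3, 256/15, 512/45, 2048/315, …
Sum ⇒ L₀ = lclm(L_f,L_g) in ℚ(x)⟨Dx⟩.
h=∫₀ˣh₀: take L = L₀·Dx.
L = 12·Dx - 7·Dx^2 + Dx^3  (order 3).
h: a_k = 0, 3, 11/2, 41/6, 155/24, 593/120, 2291/720, 8921/5040, …
ICs: h(0) = 0, h′(0) = 3, h′′(0) = 11.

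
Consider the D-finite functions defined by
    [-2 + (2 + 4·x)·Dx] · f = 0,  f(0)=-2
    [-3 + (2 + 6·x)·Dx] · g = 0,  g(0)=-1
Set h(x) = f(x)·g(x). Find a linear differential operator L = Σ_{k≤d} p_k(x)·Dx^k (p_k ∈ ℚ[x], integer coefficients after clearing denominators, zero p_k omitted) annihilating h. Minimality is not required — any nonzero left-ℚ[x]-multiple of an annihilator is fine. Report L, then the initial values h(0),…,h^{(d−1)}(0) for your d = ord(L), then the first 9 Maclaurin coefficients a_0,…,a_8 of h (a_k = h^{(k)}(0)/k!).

f: a_k = -2, -2, 1, -1, 5/4, -7/4, 21/8, -33/8, 429/64, …
g: a_k = -1, -3/2, 9/8, -27/16, 405/128, -1701/256, 15309/1024, -72171/2048, 2814669/32768, …
Sym-product of L_f,L_g gives L₀ (≤ ord 1).
L = (-5 - 12·x) + (2 + 10·x + 12·x^2)·Dx  (order 1).
h: a_k = 2, 5, -1/4, 5/8, -101/64, 515/128, -5301/512, 27525/1024, -1153005/16384, …
ICs: h(0) = 2.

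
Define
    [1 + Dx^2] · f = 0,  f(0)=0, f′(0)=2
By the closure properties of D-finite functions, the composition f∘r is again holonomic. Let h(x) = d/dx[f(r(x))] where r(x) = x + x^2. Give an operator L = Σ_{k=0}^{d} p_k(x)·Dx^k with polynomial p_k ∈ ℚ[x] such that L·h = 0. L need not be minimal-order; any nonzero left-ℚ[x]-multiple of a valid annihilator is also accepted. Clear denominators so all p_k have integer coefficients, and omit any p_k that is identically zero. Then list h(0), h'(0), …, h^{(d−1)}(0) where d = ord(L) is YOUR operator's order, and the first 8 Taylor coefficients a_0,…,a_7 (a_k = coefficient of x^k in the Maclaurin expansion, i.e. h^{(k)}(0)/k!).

f: a_k = 0, 2, 0, -1/3, 0, 1/60, 0, -1/2520, …
f∘r: x↦r, Dx↦Dx/r' in L_f ⇒ L₀.
h₀' ⇒ L via d/dx closure of L₀.
L = (13 + 8·x + 24·x^2 + 32·x^3 + 16·x^4) + (-6 - 12·x)·Dx + (1 + 4·x + 4·x^2)·Dx^2  (order 2).
h: a_k = 2, 4, -1, -4, -59/12, -3/2, 419/360, 59/45, …
ICs: h(0) = 2, h′(0) = 4.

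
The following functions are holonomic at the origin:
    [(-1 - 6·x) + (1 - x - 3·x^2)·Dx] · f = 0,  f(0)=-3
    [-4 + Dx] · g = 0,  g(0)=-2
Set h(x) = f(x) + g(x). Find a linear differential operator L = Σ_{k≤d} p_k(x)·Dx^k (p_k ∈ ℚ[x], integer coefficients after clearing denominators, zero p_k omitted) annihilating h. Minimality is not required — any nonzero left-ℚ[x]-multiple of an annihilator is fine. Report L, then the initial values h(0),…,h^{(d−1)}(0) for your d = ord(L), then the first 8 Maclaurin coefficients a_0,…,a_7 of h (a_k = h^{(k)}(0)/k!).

L = (-16 + 8·x - 360·x^2 - 288·x^3) + (-8 + 50·x + 134·x^2 - 96·x^3 - 144·x^4)·Dx + (3 - 13·x - 11·x^2 + 42·x^3 + 36·x^4)·Dx^2  (order 2).
h: a_k = -5, -11, -28, -127/3, -235/3, -2056/15, -13607/45, -207113/315, …
ICs: h(0) = -5, h′(0) = -11.

f: a_k = -3, -3, -12, -21, -57, -120, -291, -651, …
g: a_k = -2, -8, -16, -64/3, -64/3, -256/15, -512/45, -2048/315, …
f+g: L₀ = lclm(L_f,L_g), ord ≤ 1+1.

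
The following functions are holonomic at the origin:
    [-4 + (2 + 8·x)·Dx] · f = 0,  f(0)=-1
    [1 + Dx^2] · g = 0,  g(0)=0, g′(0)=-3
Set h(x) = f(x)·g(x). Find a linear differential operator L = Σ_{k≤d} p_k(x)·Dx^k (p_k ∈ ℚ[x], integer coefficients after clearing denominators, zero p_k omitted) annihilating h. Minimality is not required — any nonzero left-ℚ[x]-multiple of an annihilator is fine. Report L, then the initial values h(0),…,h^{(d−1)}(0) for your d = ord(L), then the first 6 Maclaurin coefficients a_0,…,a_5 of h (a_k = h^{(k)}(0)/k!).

f: a_k = -1, -2, 2, -4, 10, -28, …
g: a_k = 0, -3, 0, 1/2, 0, -1/40, …
Product ⇒ symmetric product L₀, ord ≤ 2.
L = (13 + 8·x + 16·x^2) + (-4 - 16·x)·Dx + (1 + 8·x + 16·x^2)·Dx^2  (order 2).
h: a_k = 0, 3, 6, -13/2, 11, -1159/40, …
ICs: h(0) = 0, h′(0) = 3.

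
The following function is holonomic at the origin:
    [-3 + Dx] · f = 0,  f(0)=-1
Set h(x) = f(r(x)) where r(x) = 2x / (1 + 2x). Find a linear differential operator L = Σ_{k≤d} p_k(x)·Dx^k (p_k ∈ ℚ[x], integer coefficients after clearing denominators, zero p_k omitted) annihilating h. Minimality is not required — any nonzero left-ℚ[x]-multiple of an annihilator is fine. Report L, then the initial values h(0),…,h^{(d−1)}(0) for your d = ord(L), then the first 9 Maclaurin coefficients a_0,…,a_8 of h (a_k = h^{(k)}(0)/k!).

L = -6 + (1 + 4·x + 4·x^2)·Dx  (order 1).
h: a_k = -1, -6, -6, 12, -6, -84/5, 276/5, -3288/35, 3246/35, …
ICs: h(0) = -1.

f: a_k = -1, -3, -9/2, -9/2, -27/8, -81/40, -81/80, -243/560, -729/4480, …
Substitute x→r, Dx→(1/r')Dx; clear ⇒ L₀.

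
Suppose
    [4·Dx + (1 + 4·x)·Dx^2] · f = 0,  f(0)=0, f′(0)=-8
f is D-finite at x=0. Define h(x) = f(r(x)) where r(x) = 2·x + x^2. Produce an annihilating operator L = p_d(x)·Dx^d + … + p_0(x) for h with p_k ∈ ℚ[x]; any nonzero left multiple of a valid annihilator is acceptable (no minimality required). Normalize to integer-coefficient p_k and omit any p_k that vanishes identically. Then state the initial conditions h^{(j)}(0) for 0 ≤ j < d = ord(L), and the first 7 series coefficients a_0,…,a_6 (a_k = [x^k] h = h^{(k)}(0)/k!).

L = (7 + 8·x + 4·x^2)·Dx + (1 + 9·x + 12·x^2 + 4·x^3)·Dx^2  (order 2).
h: a_k = 0, -16, 56, -832/3, 1552, -46336/5, 172928/3, …
ICs: h(0) = 0, h′(0) = -16.

f: a_k = 0, -8, 16, -128/3, 128, -2048/5, 4096/3, …
Substitute x→r, Dx→(1/r')Dx; clear ⇒ L₀.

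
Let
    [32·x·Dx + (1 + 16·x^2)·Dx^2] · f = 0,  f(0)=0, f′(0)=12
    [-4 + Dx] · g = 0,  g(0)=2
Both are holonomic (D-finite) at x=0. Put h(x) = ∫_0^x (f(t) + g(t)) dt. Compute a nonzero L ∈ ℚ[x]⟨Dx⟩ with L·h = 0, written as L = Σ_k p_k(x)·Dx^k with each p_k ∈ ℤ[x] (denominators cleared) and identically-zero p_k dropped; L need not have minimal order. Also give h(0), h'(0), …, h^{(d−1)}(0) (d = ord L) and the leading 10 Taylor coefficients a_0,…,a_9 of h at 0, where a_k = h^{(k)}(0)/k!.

f: a_k = 0, 12, 0, -64, 0, 3072/5, 0, -49152/7, 0, 262144/3, …
g: a_k = 2, 8, 16, 64/3, 64/3, 256/15, 512/45, 2048/315, 1024/315, 4096/2835, …
f+g: L₀ = lclm(L_f,L_g), ord ≤ 2+1.
Integrate: L := L₀·Dx.
L = (32 - 256·x - 512·x^2)·Dx^2 + (-12 + 48·x + 64·x^2 - 256·x^3)·Dx^3 + (1 + 4·x + 16·x^2 + 64·x^3)·Dx^4  (order 4).
h: a_k = 0, 2, 10, 16/3, -32/3, 64/15, 4736/45, 512/315, -276224/315, 1024/2835, …
ICs: h(0) = 0, h′(0) = 2, h′′(0) = 20, h′′′(0) = 32.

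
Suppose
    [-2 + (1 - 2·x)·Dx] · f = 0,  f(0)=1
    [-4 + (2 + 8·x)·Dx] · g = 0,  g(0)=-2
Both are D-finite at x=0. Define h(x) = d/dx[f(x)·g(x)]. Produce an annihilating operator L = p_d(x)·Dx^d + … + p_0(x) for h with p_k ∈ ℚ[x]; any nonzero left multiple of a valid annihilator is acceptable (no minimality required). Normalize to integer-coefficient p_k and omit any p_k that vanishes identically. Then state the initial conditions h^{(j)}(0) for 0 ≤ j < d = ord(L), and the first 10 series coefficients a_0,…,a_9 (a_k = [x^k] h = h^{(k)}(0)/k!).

L = (3 + 24·x + 12·x^2) + (-1 - 3·x + 6·x^2 + 8·x^3)·Dx  (order 1).
h: a_k = -8, -24, -96, -176, -720, -720, -5376, 1440, -48240, 87280, …
ICs: h(0) = -8.

f: a_k = 1, 2, 4, 8, 16, 32, 64, 128, 256, 512, …
g: a_k = -2, -4, 4, -8, 20, -56, 168, -528, 1716, -5720, …
h₀=f·g: eliminate ⇒ L₀, order ≤ 1·1.
h₀' ⇒ L via d/dx closure of L₀.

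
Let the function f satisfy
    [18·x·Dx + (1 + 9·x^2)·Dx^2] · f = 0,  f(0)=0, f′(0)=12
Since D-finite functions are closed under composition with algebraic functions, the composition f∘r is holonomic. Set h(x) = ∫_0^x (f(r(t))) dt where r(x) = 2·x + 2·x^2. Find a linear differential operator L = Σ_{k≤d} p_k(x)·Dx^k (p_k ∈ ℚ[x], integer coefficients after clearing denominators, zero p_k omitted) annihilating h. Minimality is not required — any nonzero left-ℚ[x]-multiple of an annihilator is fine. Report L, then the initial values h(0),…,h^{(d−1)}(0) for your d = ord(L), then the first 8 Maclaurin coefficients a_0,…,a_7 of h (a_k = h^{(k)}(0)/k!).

L = (-2 + 72·x + 288·x^2 + 432·x^3 + 216·x^4)·Dx^2 + (1 + 2·x + 36·x^2 + 144·x^3 + 180·x^4 + 72·x^5)·Dx^3  (order 3).
h: a_k = 0, 0, 12, 8, -72, -864/5, 4464/5, 30816/7, …
ICs: h(0) = 0, h′(0) = 0, h′′(0) = 24.

f: a_k = 0, 12, 0, -36, 0, 972/5, 0, -8748/7, …
Substitute x→r, Dx→(1/r')Dx; clear ⇒ L₀.
∫: right-multiply L₀ by Dx.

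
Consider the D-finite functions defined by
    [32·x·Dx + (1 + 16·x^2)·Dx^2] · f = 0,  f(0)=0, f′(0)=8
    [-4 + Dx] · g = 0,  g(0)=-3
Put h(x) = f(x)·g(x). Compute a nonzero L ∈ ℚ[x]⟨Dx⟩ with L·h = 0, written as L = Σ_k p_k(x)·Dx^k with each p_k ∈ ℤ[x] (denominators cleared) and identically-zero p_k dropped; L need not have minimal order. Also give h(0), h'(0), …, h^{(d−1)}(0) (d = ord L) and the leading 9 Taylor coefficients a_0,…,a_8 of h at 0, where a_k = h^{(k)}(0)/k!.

L = (16 - 128·x + 256·x^2) + (-8 + 32·x - 128·x^2)·Dx + (1 + 16·x^2)·Dx^2  (order 2).
h: a_k = 0, -24, -96, -64, 256, -2304/5, -11264/3, 190464/35, 925696/21, …
ICs: h(0) = 0, h′(0) = -24.

f: a_k = 0, 8, 0, -128/3, 0, 2048/5, 0, -32768/7, 0, …
g: a_k = -3, -12, -24, -32, -32, -128/5, -256/15, -1024/105, -512/105, …
L₀ := L_f ⊗_s L_g (sym. prod.), ord ≤ 2.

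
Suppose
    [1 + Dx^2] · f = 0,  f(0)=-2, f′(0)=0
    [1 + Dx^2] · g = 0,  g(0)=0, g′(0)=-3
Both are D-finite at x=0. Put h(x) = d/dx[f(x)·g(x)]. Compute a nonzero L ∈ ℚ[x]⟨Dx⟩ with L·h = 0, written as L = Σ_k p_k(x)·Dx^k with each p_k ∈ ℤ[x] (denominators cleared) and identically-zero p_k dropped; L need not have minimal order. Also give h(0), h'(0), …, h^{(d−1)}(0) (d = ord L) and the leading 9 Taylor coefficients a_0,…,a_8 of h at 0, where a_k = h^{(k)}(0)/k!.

f: a_k = -2, 0, 1, 0, -1/12, 0, 1/360, 0, -1/20160, …
g: a_k = 0, -3, 0, 1/2, 0, -1/40, 0, 1/1680, 0, …
Sym-product of L_f,L_g gives L₀ (≤ ord 4).
Derive L from L₀ (diff closure).
L = 4 + Dx^2  (order 2).
h: a_k = 6, 0, -12, 0, 4, 0, -8/15, 0, 4/105, …
ICs: h(0) = 6, h′(0) = 0.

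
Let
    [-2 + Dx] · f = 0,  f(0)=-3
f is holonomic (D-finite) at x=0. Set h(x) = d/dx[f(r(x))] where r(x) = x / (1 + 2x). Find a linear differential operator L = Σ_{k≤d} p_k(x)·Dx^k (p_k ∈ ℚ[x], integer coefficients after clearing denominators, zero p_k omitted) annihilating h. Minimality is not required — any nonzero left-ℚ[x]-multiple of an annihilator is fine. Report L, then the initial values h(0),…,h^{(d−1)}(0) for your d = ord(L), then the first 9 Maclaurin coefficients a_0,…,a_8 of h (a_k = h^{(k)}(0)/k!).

L = (-2 - 8·x) + (-1 - 4·x - 4·x^2)·Dx  (order 1).
h: a_k = -6, 12, -12, -8, 76, -1208/5, 8728/15, -125456/105, 226076/105, …
ICs: h(0) = -6.

f: a_k = -3, -6, -6, -4, -2, -4/5, -4/15, -8/105, -2/105, …
h₀=f(r): pull back L_f along r ⇒ L₀.
Derive L from L₀ (diff closure).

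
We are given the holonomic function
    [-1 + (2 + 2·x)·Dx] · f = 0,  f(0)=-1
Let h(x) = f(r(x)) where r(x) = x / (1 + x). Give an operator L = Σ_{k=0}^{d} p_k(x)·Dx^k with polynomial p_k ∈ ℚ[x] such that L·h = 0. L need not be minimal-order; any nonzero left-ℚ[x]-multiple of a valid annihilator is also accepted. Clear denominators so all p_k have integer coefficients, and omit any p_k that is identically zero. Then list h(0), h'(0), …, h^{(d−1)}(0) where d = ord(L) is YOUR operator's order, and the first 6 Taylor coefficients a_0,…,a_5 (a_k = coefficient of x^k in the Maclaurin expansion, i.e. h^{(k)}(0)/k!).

f: a_k = -1, -1/2, 1/8, -1/16, 5/128, -7/256, …
L₀ from L_f via x↦r, Dx↦r'^{-1}Dx.
L = -1 + (2 + 6·x + 4·x^2)·Dx  (order 1).
h: a_k = -1, -1/2, 5/8, -13/16, 141/128, -399/256, …
ICs: h(0) = -1.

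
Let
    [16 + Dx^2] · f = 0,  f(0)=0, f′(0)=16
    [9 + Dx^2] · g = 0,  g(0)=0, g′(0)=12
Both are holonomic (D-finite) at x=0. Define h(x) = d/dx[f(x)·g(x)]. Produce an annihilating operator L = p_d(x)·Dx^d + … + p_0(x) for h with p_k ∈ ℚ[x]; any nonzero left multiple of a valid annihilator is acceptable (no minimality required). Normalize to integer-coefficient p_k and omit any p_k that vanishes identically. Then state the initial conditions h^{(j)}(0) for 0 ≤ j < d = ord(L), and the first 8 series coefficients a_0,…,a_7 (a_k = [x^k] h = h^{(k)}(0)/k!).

L = 49 + 50·Dx^2 + Dx^4  (order 4).
h: a_k = 0, 384, 0, -3200, 0, 39216/5, 0, -192160/21, …
ICs: h(0) = 0, h′(0) = 384, h′′(0) = 0, h′′′(0) = -19200.

f: a_k = 0, 16, 0, -128/3, 0, 512/15, 0, -4096/315, …
g: a_k = 0, 12, 0, -18, 0, 81/10, 0, -243/140, …
Sym-product of L_f,L_g gives L₀ (≤ ord 4).
h=h₀': d/dx-closure on L₀ ⇒ L.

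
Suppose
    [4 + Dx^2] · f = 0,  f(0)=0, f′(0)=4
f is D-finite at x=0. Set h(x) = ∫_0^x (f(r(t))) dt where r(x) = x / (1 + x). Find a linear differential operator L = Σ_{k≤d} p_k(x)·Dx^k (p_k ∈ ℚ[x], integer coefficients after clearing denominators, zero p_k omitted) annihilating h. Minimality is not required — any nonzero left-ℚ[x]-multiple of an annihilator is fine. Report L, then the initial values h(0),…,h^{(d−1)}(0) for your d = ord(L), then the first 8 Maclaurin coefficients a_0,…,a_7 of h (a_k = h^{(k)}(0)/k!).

f: a_k = 0, 4, 0, -8/3, 0, 8/15, 0, -16/315, …
f∘r: x↦r, Dx↦Dx/r' in L_f ⇒ L₀.
Integrate: L := L₀·Dx.
L = 4·Dx + (2 + 6·x + 6·x^2 + 2·x^3)·Dx^2 + (1 + 4·x + 6·x^2 + 4·x^3 + x^4)·Dx^3  (order 3).
h: a_k = 0, 0, 2, -4/3, 1/3, 4/5, -86/45, 20/7, …
ICs: h(0) = 0, h′(0) = 0, h′′(0) = 4.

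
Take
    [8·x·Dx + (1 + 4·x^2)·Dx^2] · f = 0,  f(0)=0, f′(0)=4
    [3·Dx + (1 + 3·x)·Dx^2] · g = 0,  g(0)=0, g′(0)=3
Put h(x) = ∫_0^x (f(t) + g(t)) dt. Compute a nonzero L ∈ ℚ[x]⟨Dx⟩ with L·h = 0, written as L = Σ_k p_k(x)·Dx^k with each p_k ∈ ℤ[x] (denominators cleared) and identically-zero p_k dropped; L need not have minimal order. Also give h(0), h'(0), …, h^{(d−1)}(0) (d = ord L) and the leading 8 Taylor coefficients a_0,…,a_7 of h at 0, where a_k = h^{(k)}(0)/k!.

f: a_k = 0, 4, 0, -16/3, 0, 64/5, 0, -256/7, …
g: a_k = 0, 3, -9/2, 9, -81/4, 243/5, -243/2, 2187/7, …
L₀ := lclm(L_f,L_g); ord L₀ ≤ 2+2.
∫: right-multiply L₀ by Dx.
L = (-24 - 216·x + 288·x^2 + 288·x^3)·Dx^2 + (-26 - 48·x - 120·x^2 + 576·x^3 + 576·x^4)·Dx^3 + (-3 - x + 24·x^2 + 32·x^3 + 144·x^4 + 144·x^5)·Dx^4  (order 4).
h: a_k = 0, 0, 7/2, -3/2, 11/12, -81/20, 307/30, -243/14, …
ICs: h(0) = 0, h′(0) = 0, h′′(0) = 7, h′′′(0) = -9.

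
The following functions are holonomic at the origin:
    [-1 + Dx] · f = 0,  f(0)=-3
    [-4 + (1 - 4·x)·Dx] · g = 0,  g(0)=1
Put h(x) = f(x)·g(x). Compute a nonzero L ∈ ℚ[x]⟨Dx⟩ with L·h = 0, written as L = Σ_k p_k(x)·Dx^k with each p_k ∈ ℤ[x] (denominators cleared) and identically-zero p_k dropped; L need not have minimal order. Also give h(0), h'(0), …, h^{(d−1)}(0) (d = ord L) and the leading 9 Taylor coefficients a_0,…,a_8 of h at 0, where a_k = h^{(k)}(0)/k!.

f: a_k = -3, -3, -3/2, -1/2, -1/8, -1/40, -1/240, -1/1680, -1/13440, …
g: a_k = 1, 4, 16, 64, 256, 1024, 4096, 16384, 65536, …
Sym-product of L_f,L_g gives L₀ (≤ ord 1).
L = (5 - 4·x) + (-1 + 4·x)·Dx  (order 1).
h: a_k = -3, -15, -123/2, -493/2, -7889/8, -157781/40, -757349/48, -106028861/1680, -3392923553/13440, …
ICs: h(0) = -3.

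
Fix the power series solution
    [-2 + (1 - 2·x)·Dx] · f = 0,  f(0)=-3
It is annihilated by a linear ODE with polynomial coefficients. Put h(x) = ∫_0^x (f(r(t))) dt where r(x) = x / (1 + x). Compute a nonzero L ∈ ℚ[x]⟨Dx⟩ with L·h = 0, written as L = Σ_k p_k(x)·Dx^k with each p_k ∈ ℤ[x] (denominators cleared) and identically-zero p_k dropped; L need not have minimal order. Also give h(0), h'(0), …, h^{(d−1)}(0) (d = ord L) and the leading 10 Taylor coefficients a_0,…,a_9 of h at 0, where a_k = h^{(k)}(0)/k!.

f: a_k = -3, -6, -12, -24, -48, -96, -192, -384, -768, -1536, …
Substitute x→r, Dx→(1/r')Dx; clear ⇒ L₀.
∫: right-multiply L₀ by Dx.
L = 2·Dx + (-1 + x^2)·Dx^2  (order 2).
h: a_k = 0, -3, -3, -2, -3/2, -6/5, -1, -6/7, -3/4, -2/3, …
ICs: h(0) = 0, h′(0) = -3.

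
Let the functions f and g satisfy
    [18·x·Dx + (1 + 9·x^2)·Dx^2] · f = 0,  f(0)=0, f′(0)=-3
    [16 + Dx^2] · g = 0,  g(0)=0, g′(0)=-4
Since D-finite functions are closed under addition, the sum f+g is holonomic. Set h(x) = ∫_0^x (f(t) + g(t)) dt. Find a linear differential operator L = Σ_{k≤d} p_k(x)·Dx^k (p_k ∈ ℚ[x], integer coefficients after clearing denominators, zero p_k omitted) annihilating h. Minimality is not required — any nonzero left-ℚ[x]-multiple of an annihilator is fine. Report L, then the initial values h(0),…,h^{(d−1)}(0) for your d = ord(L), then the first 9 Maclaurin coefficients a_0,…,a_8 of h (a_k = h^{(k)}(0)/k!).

f: a_k = 0, -3, 0, 9, 0, -243/5, 0, 2187/7, 0, …
g: a_k = 0, -4, 0, 32/3, 0, -128/15, 0, 1024/315, 0, …
Weyl lclm of L_f,L_g ⇒ L₀ (ord ≤ 4).
h=∫h₀ ⇒ L = L₀·Dx.
L = (-13248·x + 181440·x^3 + 186624·x^5)·Dx^2 + (-16 + 6048·x^2 + 66096·x^4 + 93312·x^6)·Dx^3 + (-828·x + 11340·x^3 + 11664·x^5)·Dx^4 + (-1 + 378·x^2 + 4131·x^4 + 5832·x^6)·Dx^5  (order 5).
h: a_k = 0, 0, -7/2, 0, 59/12, 0, -857/90, 0, 99439/2520, …
ICs: h(0) = 0, h′(0) = 0, h′′(0) = -7, h′′′(0) = 0, h′′′′(0) = 118.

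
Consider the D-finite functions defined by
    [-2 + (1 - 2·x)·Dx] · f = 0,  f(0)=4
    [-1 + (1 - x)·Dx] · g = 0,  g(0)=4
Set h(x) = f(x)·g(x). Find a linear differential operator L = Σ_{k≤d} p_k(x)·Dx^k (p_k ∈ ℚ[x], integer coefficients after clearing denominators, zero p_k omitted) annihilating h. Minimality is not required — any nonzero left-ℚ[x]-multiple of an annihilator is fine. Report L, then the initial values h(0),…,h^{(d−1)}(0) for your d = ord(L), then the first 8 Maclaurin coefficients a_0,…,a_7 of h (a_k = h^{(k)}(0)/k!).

f: a_k = 4, 8, 16, 32, 64, 128, 256, 512, …
g: a_k = 4, 4, 4, 4, 4, 4, 4, 4, …
f·g: L₀ = L_f ⊗_s L_g, ord ≤ 1·1.
L = (-3 + 4·x) + (1 - 3·x + 2·x^2)·Dx  (order 1).
h: a_k = 16, 48, 112, 240, 496, 1008, 2032, 4080, …
ICs: h(0) = 16.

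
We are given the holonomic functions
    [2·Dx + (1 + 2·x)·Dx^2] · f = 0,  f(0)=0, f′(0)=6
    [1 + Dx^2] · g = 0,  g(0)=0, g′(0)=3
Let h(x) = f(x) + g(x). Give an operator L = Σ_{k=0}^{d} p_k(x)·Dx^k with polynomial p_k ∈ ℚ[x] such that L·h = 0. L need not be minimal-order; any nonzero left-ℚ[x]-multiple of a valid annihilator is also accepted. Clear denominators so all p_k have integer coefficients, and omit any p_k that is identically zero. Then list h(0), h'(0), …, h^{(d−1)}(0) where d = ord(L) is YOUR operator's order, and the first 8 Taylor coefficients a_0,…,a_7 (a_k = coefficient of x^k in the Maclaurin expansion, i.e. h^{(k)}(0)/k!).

f: a_k = 0, 6, -6, 8, -12, 96/5, -32, 384/7, …
g: a_k = 0, 3, 0, -1/2, 0, 1/40, 0, -1/1680, …
h₀=f+g: left-lcm gives L₀, ord ≤ 4.
L = (50 + 8·x + 8·x^2)·Dx + (9 + 22·x + 12·x^2 + 8·x^3)·Dx^2 + (50 + 8·x + 8·x^2)·Dx^3 + (9 + 22·x + 12·x^2 + 8·x^3)·Dx^4  (order 4).
h: a_k = 0, 9, -6, 15/2, -12, 769/40, -32, 92159/1680, …
ICs: h(0) = 0, h′(0) = 9, h′′(0) = -12, h′′′(0) = 45.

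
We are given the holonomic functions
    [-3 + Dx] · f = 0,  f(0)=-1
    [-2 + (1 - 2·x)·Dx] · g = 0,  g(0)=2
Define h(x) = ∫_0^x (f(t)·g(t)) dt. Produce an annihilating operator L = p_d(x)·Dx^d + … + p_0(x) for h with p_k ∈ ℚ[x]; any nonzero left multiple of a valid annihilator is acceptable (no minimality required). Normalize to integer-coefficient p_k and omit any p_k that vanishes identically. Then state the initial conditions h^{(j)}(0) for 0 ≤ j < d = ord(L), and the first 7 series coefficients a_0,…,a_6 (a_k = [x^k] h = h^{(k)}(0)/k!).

L = (5 - 6·x)·Dx + (-1 + 2·x)·Dx^2  (order 2).
h: a_k = 0, -2, -5, -29/3, -67/4, -563/20, -5711/120, …
ICs: h(0) = 0, h′(0) = -2.

f: a_k = -1, -3, -9/2, -9/2, -27/8, -81/40, -81/80, …
g: a_k = 2, 4, 8, 16, 32, 64, 128, …
f·g: L₀ = L_f ⊗_s L_g, ord ≤ 1·1.
h=∫h₀ ⇒ L = L₀·Dx.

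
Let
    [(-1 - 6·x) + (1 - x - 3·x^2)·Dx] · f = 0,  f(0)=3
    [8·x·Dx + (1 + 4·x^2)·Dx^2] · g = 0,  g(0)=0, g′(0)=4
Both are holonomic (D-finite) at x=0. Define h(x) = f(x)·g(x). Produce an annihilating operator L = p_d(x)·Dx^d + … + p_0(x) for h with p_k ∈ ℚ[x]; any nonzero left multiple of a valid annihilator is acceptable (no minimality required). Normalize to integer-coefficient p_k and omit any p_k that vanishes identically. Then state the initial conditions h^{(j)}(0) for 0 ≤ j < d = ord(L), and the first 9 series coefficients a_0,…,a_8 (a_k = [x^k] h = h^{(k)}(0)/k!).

f: a_k = 3, 3, 12, 21, 57, 120, 291, 651, 1524, …
g: a_k = 0, 4, 0, -16/3, 0, 64/5, 0, -256/7, 0, …
h₀=f·g: eliminate ⇒ L₀, order ≤ 1·2.
L = (6 + 8·x + 72·x^2) + (2 + 4·x + 16·x^2 + 72·x^3)·Dx + (-1 + x - x^2 + 4·x^3 + 12·x^4)·Dx^2  (order 2).
h: a_k = 0, 12, 12, 32, 68, 1012/5, 2032/5, 31636/35, 74308/35, …
ICs: h(0) = 0, h′(0) = 12.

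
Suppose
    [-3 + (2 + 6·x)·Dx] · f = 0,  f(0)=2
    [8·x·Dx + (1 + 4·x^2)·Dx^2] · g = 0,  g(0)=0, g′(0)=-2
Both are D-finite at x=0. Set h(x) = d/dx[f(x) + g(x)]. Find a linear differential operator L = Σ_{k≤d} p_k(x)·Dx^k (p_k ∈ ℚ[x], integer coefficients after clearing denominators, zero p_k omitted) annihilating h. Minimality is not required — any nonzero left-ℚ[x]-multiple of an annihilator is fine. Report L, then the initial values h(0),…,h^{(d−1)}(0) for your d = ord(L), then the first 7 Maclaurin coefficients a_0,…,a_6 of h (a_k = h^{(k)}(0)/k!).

L = (-48 - 360·x + 576·x^2 + 864·x^3) + (-59 - 192·x - 120·x^2 + 2304·x^3 + 3024·x^4)·Dx + (-6 + 14·x + 144·x^2 + 272·x^3 + 672·x^4 + 864·x^5)·Dx^2  (order 2).
h: a_k = 1, -9/2, 145/8, -405/16, 4409/128, -45927/256, 636269/1024, …
ICs: h(0) = 1, h′(0) = -9/2.

f: a_k = 2, 3, -9/4, 27/8, -405/64, 1701/128, -15309/512, …
g: a_k = 0, -2, 0, 8/3, 0, -32/5, 0, …
h₀=f+g: left-lcm gives L₀, ord ≤ 3.
h₀' ⇒ L via d/dx closure of L₀.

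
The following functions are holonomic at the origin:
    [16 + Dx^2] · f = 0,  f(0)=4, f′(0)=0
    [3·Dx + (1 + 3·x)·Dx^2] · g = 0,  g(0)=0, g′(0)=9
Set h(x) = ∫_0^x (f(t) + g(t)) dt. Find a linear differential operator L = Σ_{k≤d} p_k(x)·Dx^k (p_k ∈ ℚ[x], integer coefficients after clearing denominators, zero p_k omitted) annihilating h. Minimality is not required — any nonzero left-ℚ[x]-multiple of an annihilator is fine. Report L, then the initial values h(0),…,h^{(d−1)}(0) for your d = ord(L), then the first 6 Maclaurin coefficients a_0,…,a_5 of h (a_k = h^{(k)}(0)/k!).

L = (1680 + 2304·x + 3456·x^2)·Dx^2 + (272 + 1584·x + 3456·x^2 + 3456·x^3)·Dx^3 + (105 + 144·x + 216·x^2)·Dx^4 + (17 + 99·x + 216·x^2 + 216·x^3)·Dx^5  (order 5).
h: a_k = 0, 4, 9/2, -91/6, 27/4, -217/60, …
ICs: h(0) = 0, h′(0) = 4, h′′(0) = 9, h′′′(0) = -91, h′′′′(0) = 162.

f: a_k = 4, 0, -32, 0, 128/3, 0, …
g: a_k = 0, 9, -27/2, 27, -243/4, 729/5, …
Weyl lclm of L_f,L_g ⇒ L₀ (ord ≤ 4).
h=∫h₀ ⇒ L = L₀·Dx.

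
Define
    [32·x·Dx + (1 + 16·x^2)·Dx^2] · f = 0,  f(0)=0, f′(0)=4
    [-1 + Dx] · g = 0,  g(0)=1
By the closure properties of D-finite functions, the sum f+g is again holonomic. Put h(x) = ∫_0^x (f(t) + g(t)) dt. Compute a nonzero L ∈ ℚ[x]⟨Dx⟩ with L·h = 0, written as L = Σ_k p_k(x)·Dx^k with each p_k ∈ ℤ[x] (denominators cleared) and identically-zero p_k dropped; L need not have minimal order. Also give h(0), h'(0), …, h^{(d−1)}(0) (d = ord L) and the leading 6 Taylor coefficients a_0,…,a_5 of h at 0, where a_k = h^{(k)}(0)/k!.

f: a_k = 0, 4, 0, -64/3, 0, 1024/5, …
g: a_k = 1, 1, 1/2, 1/6, 1/24, 1/120, …
h₀=f+g: left-lcm gives L₀, ord ≤ 3.
Integrate: L := L₀·Dx.
L = (32 - 32·x - 1536·x^2 - 512·x^3)·Dx^2 + (-33 + 1504·x^2 - 256·x^4)·Dx^3 + (1 + 32·x + 32·x^2 + 512·x^3 + 256·x^4)·Dx^4  (order 4).
h: a_k = 0, 1, 5/2, 1/6, -127/24, 1/120, …
ICs: h(0) = 0, h′(0) = 1, h′′(0) = 5, h′′′(0) = 1.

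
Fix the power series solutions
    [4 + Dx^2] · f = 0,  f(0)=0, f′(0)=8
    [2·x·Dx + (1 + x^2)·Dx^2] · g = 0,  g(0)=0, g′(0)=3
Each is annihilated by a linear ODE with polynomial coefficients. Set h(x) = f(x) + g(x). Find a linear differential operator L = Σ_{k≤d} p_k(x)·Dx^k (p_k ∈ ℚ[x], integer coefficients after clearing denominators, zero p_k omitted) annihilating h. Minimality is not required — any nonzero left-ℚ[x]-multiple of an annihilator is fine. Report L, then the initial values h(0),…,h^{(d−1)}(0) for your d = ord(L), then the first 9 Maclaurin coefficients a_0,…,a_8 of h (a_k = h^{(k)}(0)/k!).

L = (-32·x + 80·x^3 + 16·x^5)·Dx + (4 + 32·x^2 + 36·x^4 + 8·x^6)·Dx^2 + (-8·x + 20·x^3 + 4·x^5)·Dx^3 + (1 + 8·x^2 + 9·x^4 + 2·x^6)·Dx^4  (order 4).
h: a_k = 0, 11, 0, -19/3, 0, 5/3, 0, -167/315, 0, …
ICs: h(0) = 0, h′(0) = 11, h′′(0) = 0, h′′′(0) = -38.

f: a_k = 0, 8, 0, -16/3, 0, 16/15, 0, -32/315, 0, …
g: a_k = 0, 3, 0, -1, 0, 3/5, 0, -3/7, 0, …
Weyl lclm of L_f,L_g ⇒ L₀ (ord ≤ 4).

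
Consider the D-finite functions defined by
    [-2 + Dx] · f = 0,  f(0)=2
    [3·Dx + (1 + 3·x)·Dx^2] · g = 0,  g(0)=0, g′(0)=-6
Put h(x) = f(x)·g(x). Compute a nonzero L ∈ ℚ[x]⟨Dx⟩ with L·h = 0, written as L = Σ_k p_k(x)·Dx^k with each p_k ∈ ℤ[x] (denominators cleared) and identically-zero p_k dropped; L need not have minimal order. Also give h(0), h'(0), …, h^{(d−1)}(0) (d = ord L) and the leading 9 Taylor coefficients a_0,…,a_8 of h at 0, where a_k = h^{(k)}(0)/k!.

f: a_k = 2, 4, 4, 8/3, 4/3, 8/15, 8/45, 16/315, 4/315, …
g: a_k = 0, -6, 9, -18, 81/2, -486/5, 243, -4374/7, 6561/4, …
f·g: L₀ = L_f ⊗_s L_g, ord ≤ 1·2.
L = (-2 + 12·x) + (-1 - 12·x)·Dx + (1 + 3·x)·Dx^2  (order 2).
h: a_k = 0, -12, -6, -24, 29, -442/5, 220, -60772/105, 46187/30, …
ICs: h(0) = 0, h′(0) = -12.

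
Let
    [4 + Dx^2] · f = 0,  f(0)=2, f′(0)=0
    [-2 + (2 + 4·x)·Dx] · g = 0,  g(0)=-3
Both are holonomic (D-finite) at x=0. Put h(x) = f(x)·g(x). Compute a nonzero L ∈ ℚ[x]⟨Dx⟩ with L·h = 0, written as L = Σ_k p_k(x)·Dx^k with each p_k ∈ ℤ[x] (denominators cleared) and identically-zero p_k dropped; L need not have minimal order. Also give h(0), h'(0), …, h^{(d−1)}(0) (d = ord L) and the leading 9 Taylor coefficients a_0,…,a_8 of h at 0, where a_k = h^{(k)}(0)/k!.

f: a_k = 2, 0, -4, 0, 4/3, 0, -8/45, 0, 4/315, …
g: a_k = -3, -3, 3/2, -3/2, 15/8, -21/8, 63/16, -99/16, 1287/128, …
Sym-product of L_f,L_g gives L₀ (≤ ord 2).
L = (7 + 16·x + 16·x^2) + (-2 - 4·x)·Dx + (1 + 4·x + 4·x^2)·Dx^2  (order 2).
h: a_k = -6, -6, 15, 9, -25/4, -13/4, 349/120, -401/120, 44047/6720, …
ICs: h(0) = -6, h′(0) = -6.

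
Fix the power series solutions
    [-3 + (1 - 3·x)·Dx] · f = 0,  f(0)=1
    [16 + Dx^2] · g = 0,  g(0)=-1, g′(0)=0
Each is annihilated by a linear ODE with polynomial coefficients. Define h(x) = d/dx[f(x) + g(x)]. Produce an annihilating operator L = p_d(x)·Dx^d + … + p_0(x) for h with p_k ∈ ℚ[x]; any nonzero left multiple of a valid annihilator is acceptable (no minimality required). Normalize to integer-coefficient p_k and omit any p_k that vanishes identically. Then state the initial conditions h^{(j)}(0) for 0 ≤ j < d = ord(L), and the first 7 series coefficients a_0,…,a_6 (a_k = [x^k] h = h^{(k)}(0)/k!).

L = (5952 - 4608·x + 6912·x^2) + (-560 + 2448·x - 3456·x^2 + 3456·x^3)·Dx + (372 - 288·x + 432·x^2)·Dx^2 + (-35 + 153·x - 216·x^2 + 216·x^3)·Dx^3  (order 3).
h: a_k = 3, 34, 81, 844/3, 1215, 66122/15, 15309, …
ICs: h(0) = 3, h′(0) = 34, h′′(0) = 162.

f: a_k = 1, 3, 9, 27, 81, 243, 729, …
g: a_k = -1, 0, 8, 0, -32/3, 0, 256/45, …
Sum ⇒ L₀ = lclm(L_f,L_g) in ℚ(x)⟨Dx⟩.
h=h₀': d/dx-closure on L₀ ⇒ L.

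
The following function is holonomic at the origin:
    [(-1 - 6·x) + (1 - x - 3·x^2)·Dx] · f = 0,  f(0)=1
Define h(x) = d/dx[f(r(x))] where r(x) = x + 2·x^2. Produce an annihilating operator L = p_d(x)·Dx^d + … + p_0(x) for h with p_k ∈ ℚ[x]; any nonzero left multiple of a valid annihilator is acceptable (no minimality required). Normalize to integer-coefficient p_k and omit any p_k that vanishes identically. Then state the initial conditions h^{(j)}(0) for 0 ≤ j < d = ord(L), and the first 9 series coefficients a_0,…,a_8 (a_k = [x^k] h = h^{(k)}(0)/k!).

L = (12 + 102·x + 366·x^2 + 1008·x^3 + 2808·x^4 + 4320·x^5 + 2880·x^6) + (-1 - 9·x - 21·x^2 + 50·x^3 + 360·x^4 + 792·x^5 + 1008·x^6 + 576·x^7)·Dx  (order 1).
h: a_k = 1, 12, 69, 308, 1380, 6054, 25123, 102960, 416115, …
ICs: h(0) = 1.

f: a_k = 1, 1, 4, 7, 19, 40, 97, 217, 508, …
f∘r: x↦r, Dx↦Dx/r' in L_f ⇒ L₀.
h₀' ⇒ L via d/dx closure of L₀.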